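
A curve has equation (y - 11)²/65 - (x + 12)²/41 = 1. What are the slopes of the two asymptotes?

Center (-12, 11). The positive term is the y-term, so the transverse axis is vertical; a² = 65, b² = 41.
For a vertical hyperbola the asymptotes have slope ±a/b.
Here that is ±√65/√41 = ±√2665/41.

√2665/41 and -√2665/41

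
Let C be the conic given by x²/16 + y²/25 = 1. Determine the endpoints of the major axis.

(0, -5) and (0, 5)

Center (0, 0). The larger denominator 25 sits under the y-term, so the major axis is vertical; a² = 25, b² = 16.
a = 5. Vertices at (h, k ± a).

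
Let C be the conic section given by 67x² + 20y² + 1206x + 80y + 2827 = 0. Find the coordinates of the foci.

67(x² + 18x) + 20(y² + 4y) = -2827
Completing the square gives 67(x + 9)² + 20(y + 2)² = -2827 + 5427 + 80 = 2680.
Divide through by 2680 to get (x + 9)²/40 + (y + 2)²/134 = 1.
Ellipse, center (-9, -2), major axis vertical; a² = 134, b² = 40.
c² = a² - b² = 134 - 40 = 94, so c = √94.
Foci lie on the vertical axis through the center: (h, k ± c).

(-9, -2 - √94) and (-9, -2 + √94)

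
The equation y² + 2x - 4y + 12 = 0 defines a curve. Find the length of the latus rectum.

Only y is squared. Complete the square in y: (y - 2)² = -2(x + 4).
Vertex (-4, 2); 4p = -2 so p = -1/2. Opens left.
Latus rectum length = |4p| = 2.

2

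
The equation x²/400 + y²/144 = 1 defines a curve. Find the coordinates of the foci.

(-16, 0) and (16, 0)

Center (0, 0). The larger denominator 400 sits under the x-term, so the major axis is horizontal; a² = 400, b² = 144.
c² = a² - b² = 400 - 144 = 256, so c = 16.
Foci lie on the horizontal axis through the center: (h ± c, k).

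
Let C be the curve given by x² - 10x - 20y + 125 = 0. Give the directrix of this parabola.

Only x is squared. Complete the square in x: (x - 5)² = 20(y - 5).
Vertex (5, 5); 4p = 20 so p = 5. Opens up.
Directrix is the horizontal line y = k − p = 5 − (5) = 0.

y = 0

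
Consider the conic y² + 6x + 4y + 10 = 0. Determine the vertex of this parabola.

(-1, -2)

Only y is squared. Complete the square in y: (y + 2)² = -6(x + 1).
Vertex (-1, -2); 4p = -6 so p = -3/2. Opens left.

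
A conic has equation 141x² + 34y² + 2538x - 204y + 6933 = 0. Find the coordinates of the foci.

(-9, 3 - √107) and (-9, 3 + √107)

Group: 141(x² + 18x) + 34(y² - 6y) = -6933
Complete the square in x and y: 141(x + 9)² + 34(y - 3)² = -6933 + 11421 + 306 = 4794
Divide through by 4794 to get (x + 9)²/34 + (y - 3)²/141 = 1.
Ellipse, center (-9, 3), major axis vertical; a² = 141, b² = 34.
c² = a² - b² = 141 - 34 = 107, so c = √107.
Foci lie on the vertical axis through the center: (h, k ± c).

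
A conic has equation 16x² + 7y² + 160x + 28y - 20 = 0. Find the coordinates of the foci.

Collect terms: 16(x² + 10x) + 7(y² + 4y) = 20
16(x + 5)² + 7(y + 2)² = 20 + 400 + 28 = 448
Divide through by 448 to get (x + 5)²/28 + (y + 2)²/64 = 1.
Ellipse, center (-5, -2), major axis vertical; a² = 64, b² = 28.
c² = a² - b² = 64 - 28 = 36, so c = 6.
Foci lie on the vertical axis through the center: (h, k ± c).

(-5, -8) and (-5, 4)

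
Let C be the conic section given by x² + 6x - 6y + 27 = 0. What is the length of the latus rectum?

6

Only x is squared. Complete the square in x: (x + 3)² = 6(y - 3).
Vertex (-3, 3); 4p = 6 so p = 3/2. Opens up.
Latus rectum length = |4p| = 6.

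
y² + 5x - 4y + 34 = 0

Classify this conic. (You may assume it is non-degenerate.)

parabola

No xy term. Coefficients of x² and y² are A = 0, C = 1.
Exactly one squared variable ⇒ parabola.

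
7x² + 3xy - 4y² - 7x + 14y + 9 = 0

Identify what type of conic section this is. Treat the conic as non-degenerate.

A = 7, B = 3, C = -4.
Discriminant B² − 4AC = 3² − 4·7·(-4) = 121.
B² − 4AC > 0 ⇒ hyperbola.

hyperbola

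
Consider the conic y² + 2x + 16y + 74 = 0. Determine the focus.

Only y is squared. Complete the square in y: (y + 8)² = -2(x + 5).
Vertex (-5, -8); 4p = -2 so p = -1/2. Opens left.
Focus is p units from the vertex along the axis: (h + p, k).

(-11/2, -8)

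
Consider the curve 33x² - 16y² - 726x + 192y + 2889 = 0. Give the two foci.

Group: 33(x² - 22x) -16(y² - 12y) = -2889
Complete the square in x and y: 33(x - 11)² -16(y - 6)² = -2889 + 3993 - 576 = 528
Dividing both sides by 528: (x - 11)²/16 - (y - 6)²/33 = 1
Hyperbola, center (11, 6), transverse axis horizontal; a² = 16, b² = 33.
c² = a² + b² = 16 + 33 = 49, so c = 7.
Foci lie on the horizontal axis through the center: (h ± c, k).

(4, 6) and (18, 6)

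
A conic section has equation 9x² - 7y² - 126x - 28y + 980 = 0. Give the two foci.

(7, -14) and (7, 10)

Collect terms: 9(x² - 14x) -7(y² + 4y) = -980
Complete the square: 9(x - 7)² -7(y + 2)² = -980 + 441 - 28 = -567
Divide through by -567 to get (y + 2)²/81 - (x - 7)²/63 = 1.
Hyperbola, center (7, -2), transverse axis vertical; a² = 81, b² = 63.
c² = a² + b² = 81 + 63 = 144, so c = 12.
Foci lie on the vertical axis through the center: (h, k ± c).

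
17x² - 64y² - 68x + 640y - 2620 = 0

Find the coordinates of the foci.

(-7, 5) and (11, 5)

Group the x- and y-terms: 17(x² - 4x) -64(y² - 10y) = 2620
Complete the square in x and y: 17(x - 2)² -64(y - 5)² = 2620 + 68 - 1600 = 1088
Divide by 1088: (x - 2)²/64 - (y - 5)²/17 = 1
Hyperbola, center (2, 5), transverse axis horizontal; a² = 64, b² = 17.
c² = a² + b² = 64 + 17 = 81, so c = 9.
Foci lie on the horizontal axis through the center: (h ± c, k).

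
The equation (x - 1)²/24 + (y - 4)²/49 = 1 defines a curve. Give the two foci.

Center (1, 4). The larger denominator 49 sits under the y-term, so the major axis is vertical; a² = 49, b² = 24.
c² = a² - b² = 49 - 24 = 25, so c = 5.
Foci lie on the vertical axis through the center: (h, k ± c).

(1, -1) and (1, 9)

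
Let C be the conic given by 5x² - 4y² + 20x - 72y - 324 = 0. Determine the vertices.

5(x² + 4x) -4(y² + 18y) = 324
5(x + 2)² -4(y + 9)² = 324 + 20 - 324 = 20
Divide through by 20 to get (x + 2)²/4 - (y + 9)²/5 = 1.
Hyperbola, center (-2, -9), transverse axis horizontal; a² = 4, b² = 5.
a = 2. Vertices at (h ± a, k).

(-4, -9) and (0, -9)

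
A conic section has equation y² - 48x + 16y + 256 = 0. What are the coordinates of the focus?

(16, -8)

Only y is squared. Complete the square in y: (y + 8)² = 48(x - 4).
Vertex (4, -8); 4p = 48 so p = 12. Opens right.
Focus is p units from the vertex along the axis: (h + p, k).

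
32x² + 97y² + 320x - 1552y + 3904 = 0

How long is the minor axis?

8√2

32(x² + 10x) + 97(y² - 16y) = -3904
Complete the square in x and y: 32(x + 5)² + 97(y - 8)² = -3904 + 800 + 6208 = 3104
Divide by 3104: (x + 5)²/97 + (y - 8)²/32 = 1
Ellipse, center (-5, 8), major axis horizontal; a² = 97, b² = 32.
b² = 32 so b = 4√2; the minor axis has length 2b = 8√2.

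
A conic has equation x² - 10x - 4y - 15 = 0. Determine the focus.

Only x is squared. Complete the square in x: (x - 5)² = 4(y + 10).
Vertex (5, -10); 4p = 4 so p = 1. Opens up.
Focus is p units from the vertex along the axis: (h, k + p).

(5, -9)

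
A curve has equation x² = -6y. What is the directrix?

Vertex (0, 0); 4p = -6 so p = -3/2. Opens down.
Directrix is the horizontal line y = k − p = 0 − (-3/2) = 3/2.

y = 3/2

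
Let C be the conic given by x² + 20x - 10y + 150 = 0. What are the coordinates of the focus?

(-10, 15/2)

Only x is squared. Complete the square in x: (x + 10)² = 10(y - 5).
Vertex (-10, 5); 4p = 10 so p = 5/2. Opens up.
Focus is p units from the vertex along the axis: (h, k + p).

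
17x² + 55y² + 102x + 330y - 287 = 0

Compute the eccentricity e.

e = √2090/55

Group: 17(x² + 6x) + 55(y² + 6y) = 287
Complete the square in x and y: 17(x + 3)² + 55(y + 3)² = 287 + 153 + 495 = 935
Divide by 935: (x + 3)²/55 + (y + 3)²/17 = 1
Ellipse, center (-3, -3), major axis horizontal; a² = 55, b² = 17.
c² = a² - b² = 38, so c = √38.
e = c/a = √38/√55 = √2090/55.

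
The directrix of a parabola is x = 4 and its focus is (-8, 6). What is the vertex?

(-2, 6)

The vertex is the midpoint between the focus and the directrix along the axis of symmetry.
Axis is horizontal (directrix is vertical). Vertex x-coordinate = (-8 + 4)/2 = -2; y-coordinate = 6.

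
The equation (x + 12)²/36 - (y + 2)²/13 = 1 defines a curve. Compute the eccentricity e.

Center (-12, -2). The positive term is the x-term, so the transverse axis is horizontal; a² = 36, b² = 13.
c² = a² + b² = 49, so c = 7.
e = c/a = 7/6.

e = 7/6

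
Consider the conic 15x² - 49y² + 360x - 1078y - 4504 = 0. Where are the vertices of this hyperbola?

15(x² + 24x) -49(y² + 22y) = 4504
Completing the square gives 15(x + 12)² -49(y + 11)² = 4504 + 2160 - 5929 = 735.
Dividing both sides by 735: (x + 12)²/49 - (y + 11)²/15 = 1
Hyperbola, center (-12, -11), transverse axis horizontal; a² = 49, b² = 15.
a = 7. Vertices at (h ± a, k).

(-19, -11) and (-5, -11)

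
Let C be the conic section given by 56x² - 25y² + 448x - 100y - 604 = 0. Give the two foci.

(-13, -2) and (5, -2)

Rearranging, 56(x² + 8x) -25(y² + 4y) = 604.
56(x + 4)² -25(y + 2)² = 604 + 896 - 100 = 1400
Divide through by 1400 to get (x + 4)²/25 - (y + 2)²/56 = 1.
Hyperbola, center (-4, -2), transverse axis horizontal; a² = 25, b² = 56.
c² = a² + b² = 25 + 56 = 81, so c = 9.
Foci lie on the horizontal axis through the center: (h ± c, k).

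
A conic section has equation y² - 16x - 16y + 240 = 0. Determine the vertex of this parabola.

(11, 8)

Only y is squared. Complete the square in y: (y - 8)² = 16(x - 11).
Vertex (11, 8); 4p = 16 so p = 4. Opens right.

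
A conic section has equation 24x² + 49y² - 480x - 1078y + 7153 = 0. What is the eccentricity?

Rearranging, 24(x² - 20x) + 49(y² - 22y) = -7153.
Complete the square in x and y: 24(x - 10)² + 49(y - 11)² = -7153 + 2400 + 5929 = 1176
Dividing both sides by 1176: (x - 10)²/49 + (y - 11)²/24 = 1
Ellipse, center (10, 11), major axis horizontal; a² = 49, b² = 24.
c² = a² - b² = 25, so c = 5.
e = c/a = 5/7.

e = 5/7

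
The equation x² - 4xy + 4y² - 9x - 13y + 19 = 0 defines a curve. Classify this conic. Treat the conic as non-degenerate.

A = 1, B = -4, C = 4.
Discriminant B² − 4AC = (-4)² − 4·1·4 = 0.
B² − 4AC = 0 ⇒ parabola.

parabola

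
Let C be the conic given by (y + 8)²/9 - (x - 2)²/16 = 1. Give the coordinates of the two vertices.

(2, -11) and (2, -5)

Center (2, -8). The positive term is the y-term, so the transverse axis is vertical; a² = 9, b² = 16.
a = 3. Vertices at (h, k ± a).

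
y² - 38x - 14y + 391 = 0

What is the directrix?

Only y is squared. Complete the square in y: (y - 7)² = 38(x - 9).
Vertex (9, 7); 4p = 38 so p = 19/2. Opens right.
Directrix is the vertical line x = h − p = 9 − (19/2) = -1/2.

x = -1/2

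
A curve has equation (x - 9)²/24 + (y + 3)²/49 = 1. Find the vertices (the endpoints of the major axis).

(9, -10) and (9, 4)

Center (9, -3). The larger denominator 49 sits under the y-term, so the major axis is vertical; a² = 49, b² = 24.
a = 7. Vertices at (h, k ± a).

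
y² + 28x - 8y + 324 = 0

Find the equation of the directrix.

x = -4

Only y is squared. Complete the square in y: (y - 4)² = -28(x + 11).
Vertex (-11, 4); 4p = -28 so p = -7. Opens left.
Directrix is the vertical line x = h − p = -11 − (-7) = -4.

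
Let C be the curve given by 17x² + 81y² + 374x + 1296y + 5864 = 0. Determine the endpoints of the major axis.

(-20, -8) and (-2, -8)

17(x² + 22x) + 81(y² + 16y) = -5864
Complete the square in x and y: 17(x + 11)² + 81(y + 8)² = -5864 + 2057 + 5184 = 1377
Divide by 1377: (x + 11)²/81 + (y + 8)²/17 = 1
Ellipse, center (-11, -8), major axis horizontal; a² = 81, b² = 17.
a = 9. Vertices at (h ± a, k).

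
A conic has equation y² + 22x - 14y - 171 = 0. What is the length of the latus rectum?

Only y is squared. Complete the square in y: (y - 7)² = -22(x - 10).
Vertex (10, 7); 4p = -22 so p = -11/2. Opens left.
Latus rectum length = |4p| = 22.

22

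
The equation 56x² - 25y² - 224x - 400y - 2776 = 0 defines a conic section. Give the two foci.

(-7, -8) and (11, -8)

Group: 56(x² - 4x) -25(y² + 16y) = 2776
56(x - 2)² -25(y + 8)² = 2776 + 224 - 1600 = 1400
Dividing both sides by 1400: (x - 2)²/25 - (y + 8)²/56 = 1
Hyperbola, center (2, -8), transverse axis horizontal; a² = 25, b² = 56.
c² = a² + b² = 25 + 56 = 81, so c = 9.
Foci lie on the horizontal axis through the center: (h ± c, k).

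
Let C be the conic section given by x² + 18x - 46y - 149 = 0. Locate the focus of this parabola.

(-9, 13/2)

Only x is squared. Complete the square in x: (x + 9)² = 46(y + 5).
Vertex (-9, -5); 4p = 46 so p = 23/2. Opens up.
Focus is p units from the vertex along the axis: (h, k + p).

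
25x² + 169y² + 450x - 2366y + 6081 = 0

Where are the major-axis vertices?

Group the x- and y-terms: 25(x² + 18x) + 169(y² - 14y) = -6081
Complete the square: 25(x + 9)² + 169(y - 7)² = -6081 + 2025 + 8281 = 4225
Dividing both sides by 4225: (x + 9)²/169 + (y - 7)²/25 = 1
Ellipse, center (-9, 7), major axis horizontal; a² = 169, b² = 25.
a = 13. Vertices at (h ± a, k).

(-22, 7) and (4, 7)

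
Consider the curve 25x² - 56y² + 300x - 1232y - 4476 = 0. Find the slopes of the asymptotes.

Rearranging, 25(x² + 12x) -56(y² + 22y) = 4476.
Complete the square: 25(x + 6)² -56(y + 11)² = 4476 + 900 - 6776 = -1400
Dividing both sides by -1400: (y + 11)²/25 - (x + 6)²/56 = 1
Hyperbola, center (-6, -11), transverse axis vertical; a² = 25, b² = 56.
For a vertical hyperbola the asymptotes have slope ±a/b.
Here that is ±5/2√14 = ±5√14/28.

5√14/28 and -5√14/28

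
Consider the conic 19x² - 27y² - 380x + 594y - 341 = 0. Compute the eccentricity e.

e = √874/19

Group: 19(x² - 20x) -27(y² - 22y) = 341
19(x - 10)² -27(y - 11)² = 341 + 1900 - 3267 = -1026
Divide through by -1026 to get (y - 11)²/38 - (x - 10)²/54 = 1.
Hyperbola, center (10, 11), transverse axis vertical; a² = 38, b² = 54.
c² = a² + b² = 92, so c = 2√23.
e = c/a = 2√23/√38 = √874/19.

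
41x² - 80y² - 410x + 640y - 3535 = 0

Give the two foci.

(-6, 4) and (16, 4)

Group the x- and y-terms: 41(x² - 10x) -80(y² - 8y) = 3535
Complete the square: 41(x - 5)² -80(y - 4)² = 3535 + 1025 - 1280 = 3280
Dividing both sides by 3280: (x - 5)²/80 - (y - 4)²/41 = 1
Hyperbola, center (5, 4), transverse axis horizontal; a² = 80, b² = 41.
c² = a² + b² = 80 + 41 = 121, so c = 11.
Foci lie on the horizontal axis through the center: (h ± c, k).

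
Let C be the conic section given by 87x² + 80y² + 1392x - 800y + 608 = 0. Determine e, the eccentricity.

Group: 87(x² + 16x) + 80(y² - 10y) = -608
Complete the square: 87(x + 8)² + 80(y - 5)² = -608 + 5568 + 2000 = 6960
Divide through by 6960 to get (x + 8)²/80 + (y - 5)²/87 = 1.
Ellipse, center (-8, 5), major axis vertical; a² = 87, b² = 80.
c² = a² - b² = 7, so c = √7.
e = c/a = √7/√87 = √609/87.

e = √609/87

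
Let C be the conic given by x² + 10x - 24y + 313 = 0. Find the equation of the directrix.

y = 6

Only x is squared. Complete the square in x: (x + 5)² = 24(y - 12).
Vertex (-5, 12); 4p = 24 so p = 6. Opens up.
Directrix is the horizontal line y = k − p = 12 − (6) = 6.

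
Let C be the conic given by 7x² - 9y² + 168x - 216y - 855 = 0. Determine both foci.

Rearranging, 7(x² + 24x) -9(y² + 24y) = 855.
7(x + 12)² -9(y + 12)² = 855 + 1008 - 1296 = 567
Dividing both sides by 567: (x + 12)²/81 - (y + 12)²/63 = 1
Hyperbola, center (-12, -12), transverse axis horizontal; a² = 81, b² = 63.
c² = a² + b² = 81 + 63 = 144, so c = 12.
Foci lie on the horizontal axis through the center: (h ± c, k).

(-24, -12) and (0, -12)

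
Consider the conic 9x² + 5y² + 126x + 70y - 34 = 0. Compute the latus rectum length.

Group the x- and y-terms: 9(x² + 14x) + 5(y² + 14y) = 34
Complete the square in x and y: 9(x + 7)² + 5(y + 7)² = 34 + 441 + 245 = 720
Dividing both sides by 720: (x + 7)²/80 + (y + 7)²/144 = 1
Ellipse, center (-7, -7), major axis vertical; a² = 144, b² = 80.
Latus rectum length = 2b²/a = 2·80/12 = 40/3.

40/3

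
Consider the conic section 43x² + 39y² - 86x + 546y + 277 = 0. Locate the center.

Group the x- and y-terms: 43(x² - 2x) + 39(y² + 14y) = -277
43(x - 1)² + 39(y + 7)² = -277 + 43 + 1911 = 1677
Divide through by 1677 to get (x - 1)²/39 + (y + 7)²/43 = 1.
Ellipse with center (1, -7).

(1, -7)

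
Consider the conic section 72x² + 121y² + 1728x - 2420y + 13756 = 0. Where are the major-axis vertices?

(-23, 10) and (-1, 10)

Group the x- and y-terms: 72(x² + 24x) + 121(y² - 20y) = -13756
Complete the square: 72(x + 12)² + 121(y - 10)² = -13756 + 10368 + 12100 = 8712
Dividing both sides by 8712: (x + 12)²/121 + (y - 10)²/72 = 1
Ellipse, center (-12, 10), major axis horizontal; a² = 121, b² = 72.
a = 11. Vertices at (h ± a, k).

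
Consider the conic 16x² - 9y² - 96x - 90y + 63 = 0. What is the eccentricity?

Group the x- and y-terms: 16(x² - 6x) -9(y² + 10y) = -63
16(x - 3)² -9(y + 5)² = -63 + 144 - 225 = -144
Dividing both sides by -144: (y + 5)²/16 - (x - 3)²/9 = 1
Hyperbola, center (3, -5), transverse axis vertical; a² = 16, b² = 9.
c² = a² + b² = 25, so c = 5.
e = c/a = 5/4.

e = 5/4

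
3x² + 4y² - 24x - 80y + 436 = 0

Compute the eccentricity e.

Group the x- and y-terms: 3(x² - 8x) + 4(y² - 20y) = -436
Complete the square: 3(x - 4)² + 4(y - 10)² = -436 + 48 + 400 = 12
Divide by 12: (x - 4)²/4 + (y - 10)²/3 = 1
Ellipse, center (4, 10), major axis horizontal; a² = 4, b² = 3.
c² = a² - b² = 1, so c = 1.
e = c/a = 1/2.

e = 1/2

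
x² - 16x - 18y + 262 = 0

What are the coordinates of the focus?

(8, 31/2)

Only x is squared. Complete the square in x: (x - 8)² = 18(y - 11).
Vertex (8, 11); 4p = 18 so p = 9/2. Opens up.
Focus is p units from the vertex along the axis: (h, k + p).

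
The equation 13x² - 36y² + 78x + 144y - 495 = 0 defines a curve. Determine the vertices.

Collect terms: 13(x² + 6x) -36(y² - 4y) = 495
Completing the square gives 13(x + 3)² -36(y - 2)² = 495 + 117 - 144 = 468.
Divide through by 468 to get (x + 3)²/36 - (y - 2)²/13 = 1.
Hyperbola, center (-3, 2), transverse axis horizontal; a² = 36, b² = 13.
a = 6. Vertices at (h ± a, k).

(-9, 2) and (3, 2)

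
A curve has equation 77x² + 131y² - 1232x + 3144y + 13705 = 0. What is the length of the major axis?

2√131

Group: 77(x² - 16x) + 131(y² + 24y) = -13705
Complete the square: 77(x - 8)² + 131(y + 12)² = -13705 + 4928 + 18864 = 10087
Divide through by 10087 to get (x - 8)²/131 + (y + 12)²/77 = 1.
Ellipse, center (8, -12), major axis horizontal; a² = 131, b² = 77.
a² = 131 so a = √131; the major axis has length 2a = 2√131.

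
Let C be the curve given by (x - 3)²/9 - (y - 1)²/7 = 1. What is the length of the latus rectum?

14/3

Center (3, 1). The positive term is the x-term, so the transverse axis is horizontal; a² = 9, b² = 7.
Latus rectum length = 2b²/a = 2·7/3 = 14/3.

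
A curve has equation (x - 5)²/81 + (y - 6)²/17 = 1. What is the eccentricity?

Center (5, 6). The larger denominator 81 sits under the x-term, so the major axis is horizontal; a² = 81, b² = 17.
c² = a² - b² = 64, so c = 8.
e = c/a = 8/9.

e = 8/9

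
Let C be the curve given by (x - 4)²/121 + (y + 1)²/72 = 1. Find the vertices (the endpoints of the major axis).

Center (4, -1). The larger denominator 121 sits under the x-term, so the major axis is horizontal; a² = 121, b² = 72.
a = 11. Vertices at (h ± a, k).

(-7, -1) and (15, -1)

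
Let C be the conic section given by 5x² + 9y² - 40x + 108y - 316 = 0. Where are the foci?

(-4, -6) and (12, -6)

Group: 5(x² - 8x) + 9(y² + 12y) = 316
5(x - 4)² + 9(y + 6)² = 316 + 80 + 324 = 720
Dividing both sides by 720: (x - 4)²/144 + (y + 6)²/80 = 1
Ellipse, center (4, -6), major axis horizontal; a² = 144, b² = 80.
c² = a² - b² = 144 - 80 = 64, so c = 8.
Foci lie on the horizontal axis through the center: (h ± c, k).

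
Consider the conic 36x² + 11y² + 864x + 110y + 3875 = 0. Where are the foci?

Rearranging, 36(x² + 24x) + 11(y² + 10y) = -3875.
Complete the square: 36(x + 12)² + 11(y + 5)² = -3875 + 5184 + 275 = 1584
Divide through by 1584 to get (x + 12)²/44 + (y + 5)²/144 = 1.
Ellipse, center (-12, -5), major axis vertical; a² = 144, b² = 44.
c² = a² - b² = 144 - 44 = 100, so c = 10.
Foci lie on the vertical axis through the center: (h, k ± c).

(-12, -15) and (-12, 5)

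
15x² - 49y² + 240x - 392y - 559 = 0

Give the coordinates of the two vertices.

(-15, -4) and (-1, -4)

Group the x- and y-terms: 15(x² + 16x) -49(y² + 8y) = 559
Complete the square: 15(x + 8)² -49(y + 4)² = 559 + 960 - 784 = 735
Dividing both sides by 735: (x + 8)²/49 - (y + 4)²/15 = 1
Hyperbola, center (-8, -4), transverse axis horizontal; a² = 49, b² = 15.
a = 7. Vertices at (h ± a, k).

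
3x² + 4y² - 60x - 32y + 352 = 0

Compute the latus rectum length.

Group the x- and y-terms: 3(x² - 20x) + 4(y² - 8y) = -352
Complete the square: 3(x - 10)² + 4(y - 4)² = -352 + 300 + 64 = 12
Divide by 12: (x - 10)²/4 + (y - 4)²/3 = 1
Ellipse, center (10, 4), major axis horizontal; a² = 4, b² = 3.
Latus rectum length = 2b²/a = 2·3/2 = 3.

3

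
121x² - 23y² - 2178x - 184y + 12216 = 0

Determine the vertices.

Rearranging, 121(x² - 18x) -23(y² + 8y) = -12216.
Completing the square gives 121(x - 9)² -23(y + 4)² = -12216 + 9801 - 368 = -2783.
Dividing both sides by -2783: (y + 4)²/121 - (x - 9)²/23 = 1
Hyperbola, center (9, -4), transverse axis vertical; a² = 121, b² = 23.
a = 11. Vertices at (h, k ± a).

(9, -15) and (9, 7)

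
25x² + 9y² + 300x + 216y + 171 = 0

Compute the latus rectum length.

54/5

Group the x- and y-terms: 25(x² + 12x) + 9(y² + 24y) = -171
25(x + 6)² + 9(y + 12)² = -171 + 900 + 1296 = 2025
Dividing both sides by 2025: (x + 6)²/81 + (y + 12)²/225 = 1
Ellipse, center (-6, -12), major axis vertical; a² = 225, b² = 81.
Latus rectum length = 2b²/a = 2·81/15 = 54/5.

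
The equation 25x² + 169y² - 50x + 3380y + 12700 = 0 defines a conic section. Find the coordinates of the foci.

Group the x- and y-terms: 25(x² - 2x) + 169(y² + 20y) = -12700
Completing the square gives 25(x - 1)² + 169(y + 10)² = -12700 + 25 + 16900 = 4225.
Divide through by 4225 to get (x - 1)²/169 + (y + 10)²/25 = 1.
Ellipse, center (1, -10), major axis horizontal; a² = 169, b² = 25.
c² = a² - b² = 169 - 25 = 144, so c = 12.
Foci lie on the horizontal axis through the center: (h ± c, k).

(-11, -10) and (13, -10)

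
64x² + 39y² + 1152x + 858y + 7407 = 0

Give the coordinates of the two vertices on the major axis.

Collect terms: 64(x² + 18x) + 39(y² + 22y) = -7407
Completing the square gives 64(x + 9)² + 39(y + 11)² = -7407 + 5184 + 4719 = 2496.
Dividing both sides by 2496: (x + 9)²/39 + (y + 11)²/64 = 1
Ellipse, center (-9, -11), major axis vertical; a² = 64, b² = 39.
a = 8. Vertices at (h, k ± a).

(-9, -19) and (-9, -3)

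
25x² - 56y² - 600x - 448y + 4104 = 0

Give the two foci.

(12, -13) and (12, 5)

Collect terms: 25(x² - 24x) -56(y² + 8y) = -4104
Complete the square: 25(x - 12)² -56(y + 4)² = -4104 + 3600 - 896 = -1400
Dividing both sides by -1400: (y + 4)²/25 - (x - 12)²/56 = 1
Hyperbola, center (12, -4), transverse axis vertical; a² = 25, b² = 56.
c² = a² + b² = 25 + 56 = 81, so c = 9.
Foci lie on the vertical axis through the center: (h, k ± c).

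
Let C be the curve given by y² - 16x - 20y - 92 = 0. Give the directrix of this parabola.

x = -16

Only y is squared. Complete the square in y: (y - 10)² = 16(x + 12).
Vertex (-12, 10); 4p = 16 so p = 4. Opens right.
Directrix is the vertical line x = h − p = -12 − (4) = -16.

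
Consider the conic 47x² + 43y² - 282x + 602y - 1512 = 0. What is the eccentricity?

e = 2√47/47

47(x² - 6x) + 43(y² + 14y) = 1512
47(x - 3)² + 43(y + 7)² = 1512 + 423 + 2107 = 4042
Dividing both sides by 4042: (x - 3)²/86 + (y + 7)²/94 = 1
Ellipse, center (3, -7), major axis vertical; a² = 94, b² = 86.
c² = a² - b² = 8, so c = 2√2.
e = c/a = 2√2/√94 = 2√47/47.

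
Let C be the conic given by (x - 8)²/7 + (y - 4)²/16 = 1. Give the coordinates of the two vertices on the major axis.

Center (8, 4). The larger denominator 16 sits under the y-term, so the major axis is vertical; a² = 16, b² = 7.
a = 4. Vertices at (h, k ± a).

(8, 0) and (8, 8)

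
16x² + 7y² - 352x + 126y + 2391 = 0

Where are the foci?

(11, -12) and (11, -6)

Group: 16(x² - 22x) + 7(y² + 18y) = -2391
Complete the square: 16(x - 11)² + 7(y + 9)² = -2391 + 1936 + 567 = 112
Divide through by 112 to get (x - 11)²/7 + (y + 9)²/16 = 1.
Ellipse, center (11, -9), major axis vertical; a² = 16, b² = 7.
c² = a² - b² = 16 - 7 = 9, so c = 3.
Foci lie on the vertical axis through the center: (h, k ± c).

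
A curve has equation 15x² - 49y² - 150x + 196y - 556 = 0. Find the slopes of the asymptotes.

√15/7 and -√15/7

Group: 15(x² - 10x) -49(y² - 4y) = 556
15(x - 5)² -49(y - 2)² = 556 + 375 - 196 = 735
Divide by 735: (x - 5)²/49 - (y - 2)²/15 = 1
Hyperbola, center (5, 2), transverse axis horizontal; a² = 49, b² = 15.
For a horizontal hyperbola the asymptotes have slope ±b/a.
Here that is ±√15/7.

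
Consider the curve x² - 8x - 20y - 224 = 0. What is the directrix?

y = -17

Only x is squared. Complete the square in x: (x - 4)² = 20(y + 12).
Vertex (4, -12); 4p = 20 so p = 5. Opens up.
Directrix is the horizontal line y = k − p = -12 − (5) = -17.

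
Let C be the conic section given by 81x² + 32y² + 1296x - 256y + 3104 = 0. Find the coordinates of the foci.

Rearranging, 81(x² + 16x) + 32(y² - 8y) = -3104.
Complete the square: 81(x + 8)² + 32(y - 4)² = -3104 + 5184 + 512 = 2592
Divide through by 2592 to get (x + 8)²/32 + (y - 4)²/81 = 1.
Ellipse, center (-8, 4), major axis vertical; a² = 81, b² = 32.
c² = a² - b² = 81 - 32 = 49, so c = 7.
Foci lie on the vertical axis through the center: (h, k ± c).

(-8, -3) and (-8, 11)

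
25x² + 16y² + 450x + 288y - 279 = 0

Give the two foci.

(-9, -18) and (-9, 0)

Collect terms: 25(x² + 18x) + 16(y² + 18y) = 279
25(x + 9)² + 16(y + 9)² = 279 + 2025 + 1296 = 3600
Divide through by 3600 to get (x + 9)²/144 + (y + 9)²/225 = 1.
Ellipse, center (-9, -9), major axis vertical; a² = 225, b² = 144.
c² = a² - b² = 225 - 144 = 81, so c = 9.
Foci lie on the vertical axis through the center: (h, k ± c).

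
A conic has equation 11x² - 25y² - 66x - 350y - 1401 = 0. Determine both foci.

(-3, -7) and (9, -7)

Group: 11(x² - 6x) -25(y² + 14y) = 1401
11(x - 3)² -25(y + 7)² = 1401 + 99 - 1225 = 275
Divide by 275: (x - 3)²/25 - (y + 7)²/11 = 1
Hyperbola, center (3, -7), transverse axis horizontal; a² = 25, b² = 11.
c² = a² + b² = 25 + 11 = 36, so c = 6.
Foci lie on the horizontal axis through the center: (h ± c, k).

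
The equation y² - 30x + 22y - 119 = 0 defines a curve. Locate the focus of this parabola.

(-1/2, -11)

Only y is squared. Complete the square in y: (y + 11)² = 30(x + 8).
Vertex (-8, -11); 4p = 30 so p = 15/2. Opens right.
Focus is p units from the vertex along the axis: (h + p, k).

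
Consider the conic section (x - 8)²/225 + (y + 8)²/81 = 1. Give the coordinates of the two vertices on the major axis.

Center (8, -8). The larger denominator 225 sits under the x-term, so the major axis is horizontal; a² = 225, b² = 81.
a = 15. Vertices at (h ± a, k).

(-7, -8) and (23, -8)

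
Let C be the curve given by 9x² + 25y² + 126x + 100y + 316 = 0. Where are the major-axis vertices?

Group: 9(x² + 14x) + 25(y² + 4y) = -316
Complete the square: 9(x + 7)² + 25(y + 2)² = -316 + 441 + 100 = 225
Dividing both sides by 225: (x + 7)²/25 + (y + 2)²/9 = 1
Ellipse, center (-7, -2), major axis horizontal; a² = 25, b² = 9.
a = 5. Vertices at (h ± a, k).

(-12, -2) and (-2, -2)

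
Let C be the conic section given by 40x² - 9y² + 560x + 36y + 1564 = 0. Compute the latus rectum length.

80/3

40(x² + 14x) -9(y² - 4y) = -1564
Completing the square gives 40(x + 7)² -9(y - 2)² = -1564 + 1960 - 36 = 360.
Dividing both sides by 360: (x + 7)²/9 - (y - 2)²/40 = 1
Hyperbola, center (-7, 2), transverse axis horizontal; a² = 9, b² = 40.
Latus rectum length = 2b²/a = 2·40/3 = 80/3.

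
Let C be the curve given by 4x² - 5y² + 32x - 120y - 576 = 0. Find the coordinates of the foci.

(-4, -18) and (-4, -6)

Group the x- and y-terms: 4(x² + 8x) -5(y² + 24y) = 576
Complete the square: 4(x + 4)² -5(y + 12)² = 576 + 64 - 720 = -80
Divide through by -80 to get (y + 12)²/16 - (x + 4)²/20 = 1.
Hyperbola, center (-4, -12), transverse axis vertical; a² = 16, b² = 20.
c² = a² + b² = 16 + 20 = 36, so c = 6.
Foci lie on the vertical axis through the center: (h, k ± c).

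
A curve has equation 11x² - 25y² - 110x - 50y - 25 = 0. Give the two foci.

(-1, -1) and (11, -1)

Group the x- and y-terms: 11(x² - 10x) -25(y² + 2y) = 25
Complete the square: 11(x - 5)² -25(y + 1)² = 25 + 275 - 25 = 275
Dividing both sides by 275: (x - 5)²/25 - (y + 1)²/11 = 1
Hyperbola, center (5, -1), transverse axis horizontal; a² = 25, b² = 11.
c² = a² + b² = 25 + 11 = 36, so c = 6.
Foci lie on the horizontal axis through the center: (h ± c, k).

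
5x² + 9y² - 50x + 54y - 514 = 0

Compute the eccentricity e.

Group: 5(x² - 10x) + 9(y² + 6y) = 514
5(x - 5)² + 9(y + 3)² = 514 + 125 + 81 = 720
Divide by 720: (x - 5)²/144 + (y + 3)²/80 = 1
Ellipse, center (5, -3), major axis horizontal; a² = 144, b² = 80.
c² = a² - b² = 64, so c = 8.
e = c/a = 8/12 = 2/3.

e = 2/3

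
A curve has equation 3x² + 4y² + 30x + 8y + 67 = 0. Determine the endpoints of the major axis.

(-7, -1) and (-3, -1)

Rearranging, 3(x² + 10x) + 4(y² + 2y) = -67.
Completing the square gives 3(x + 5)² + 4(y + 1)² = -67 + 75 + 4 = 12.
Divide by 12: (x + 5)²/4 + (y + 1)²/3 = 1
Ellipse, center (-5, -1), major axis horizontal; a² = 4, b² = 3.
a = 2. Vertices at (h ± a, k).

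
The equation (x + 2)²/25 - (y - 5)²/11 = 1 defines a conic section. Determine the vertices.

Center (-2, 5). The positive term is the x-term, so the transverse axis is horizontal; a² = 25, b² = 11.
a = 5. Vertices at (h ± a, k).

(-7, 5) and (3, 5)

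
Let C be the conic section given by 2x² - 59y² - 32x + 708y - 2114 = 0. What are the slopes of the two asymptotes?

√118/59 and -√118/59

Rearranging, 2(x² - 16x) -59(y² - 12y) = 2114.
2(x - 8)² -59(y - 6)² = 2114 + 128 - 2124 = 118
Divide by 118: (x - 8)²/59 - (y - 6)²/2 = 1
Hyperbola, center (8, 6), transverse axis horizontal; a² = 59, b² = 2.
For a horizontal hyperbola the asymptotes have slope ±b/a.
Here that is ±√2/√59 = ±√118/59.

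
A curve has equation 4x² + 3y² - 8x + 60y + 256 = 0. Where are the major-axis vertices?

Collect terms: 4(x² - 2x) + 3(y² + 20y) = -256
Complete the square: 4(x - 1)² + 3(y + 10)² = -256 + 4 + 300 = 48
Dividing both sides by 48: (x - 1)²/12 + (y + 10)²/16 = 1
Ellipse, center (1, -10), major axis vertical; a² = 16, b² = 12.
a = 4. Vertices at (h, k ± a).

(1, -14) and (1, -6)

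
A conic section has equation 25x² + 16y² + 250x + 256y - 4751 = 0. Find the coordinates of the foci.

25(x² + 10x) + 16(y² + 16y) = 4751
25(x + 5)² + 16(y + 8)² = 4751 + 625 + 1024 = 6400
Dividing both sides by 6400: (x + 5)²/256 + (y + 8)²/400 = 1
Ellipse, center (-5, -8), major axis vertical; a² = 400, b² = 256.
c² = a² - b² = 400 - 256 = 144, so c = 12.
Foci lie on the vertical axis through the center: (h, k ± c).

(-5, -20) and (-5, 4)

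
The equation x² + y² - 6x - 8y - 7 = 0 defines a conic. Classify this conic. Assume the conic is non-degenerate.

circle

No xy term. Coefficients of x² and y² are A = 1, C = 1.
A = C (same sign) ⇒ circle.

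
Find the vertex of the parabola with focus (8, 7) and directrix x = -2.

(3, 7)

The vertex is the midpoint between the focus and the directrix along the axis of symmetry.
Axis is horizontal (directrix is vertical). Vertex x-coordinate = (8 + (-2))/2 = 3; y-coordinate = 7.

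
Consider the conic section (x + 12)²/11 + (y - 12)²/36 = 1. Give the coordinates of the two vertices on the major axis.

Center (-12, 12). The larger denominator 36 sits under the y-term, so the major axis is vertical; a² = 36, b² = 11.
a = 6. Vertices at (h, k ± a).

(-12, 6) and (-12, 18)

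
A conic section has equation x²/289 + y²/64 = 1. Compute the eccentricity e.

Center (0, 0). The larger denominator 289 sits under the x-term, so the major axis is horizontal; a² = 289, b² = 64.
c² = a² - b² = 225, so c = 15.
e = c/a = 15/17.

e = 15/17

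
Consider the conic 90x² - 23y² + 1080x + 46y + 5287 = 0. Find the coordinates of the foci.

(-6, 1 - √113) and (-6, 1 + √113)

Group: 90(x² + 12x) -23(y² - 2y) = -5287
Complete the square in x and y: 90(x + 6)² -23(y - 1)² = -5287 + 3240 - 23 = -2070
Divide through by -2070 to get (y - 1)²/90 - (x + 6)²/23 = 1.
Hyperbola, center (-6, 1), transverse axis vertical; a² = 90, b² = 23.
c² = a² + b² = 90 + 23 = 113, so c = √113.
Foci lie on the vertical axis through the center: (h, k ± c).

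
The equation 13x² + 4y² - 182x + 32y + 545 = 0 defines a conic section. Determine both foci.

(7, -4 - 3√3) and (7, -4 + 3√3)

Rearranging, 13(x² - 14x) + 4(y² + 8y) = -545.
Complete the square: 13(x - 7)² + 4(y + 4)² = -545 + 637 + 64 = 156
Divide by 156: (x - 7)²/12 + (y + 4)²/39 = 1
Ellipse, center (7, -4), major axis vertical; a² = 39, b² = 12.
c² = a² - b² = 39 - 12 = 27, so c = 3√3.
Foci lie on the vertical axis through the center: (h, k ± c).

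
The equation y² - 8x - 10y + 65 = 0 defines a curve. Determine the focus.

Only y is squared. Complete the square in y: (y - 5)² = 8(x - 5).
Vertex (5, 5); 4p = 8 so p = 2. Opens right.
Focus is p units from the vertex along the axis: (h + p, k).

(7, 5)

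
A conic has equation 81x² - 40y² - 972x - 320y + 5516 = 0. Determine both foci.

(6, -15) and (6, 7)

Group: 81(x² - 12x) -40(y² + 8y) = -5516
Complete the square: 81(x - 6)² -40(y + 4)² = -5516 + 2916 - 640 = -3240
Divide through by -3240 to get (y + 4)²/81 - (x - 6)²/40 = 1.
Hyperbola, center (6, -4), transverse axis vertical; a² = 81, b² = 40.
c² = a² + b² = 81 + 40 = 121, so c = 11.
Foci lie on the vertical axis through the center: (h, k ± c).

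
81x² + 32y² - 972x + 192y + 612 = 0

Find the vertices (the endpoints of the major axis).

Collect terms: 81(x² - 12x) + 32(y² + 6y) = -612
Complete the square in x and y: 81(x - 6)² + 32(y + 3)² = -612 + 2916 + 288 = 2592
Dividing both sides by 2592: (x - 6)²/32 + (y + 3)²/81 = 1
Ellipse, center (6, -3), major axis vertical; a² = 81, b² = 32.
a = 9. Vertices at (h, k ± a).

(6, -12) and (6, 6)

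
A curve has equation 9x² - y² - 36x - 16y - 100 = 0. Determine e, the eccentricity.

e = √10

Group: 9(x² - 4x) -(y² + 16y) = 100
Complete the square in x and y: 9(x - 2)² -(y + 8)² = 100 + 36 - 64 = 72
Divide through by 72 to get (x - 2)²/8 - (y + 8)²/72 = 1.
Hyperbola, center (2, -8), transverse axis horizontal; a² = 8, b² = 72.
c² = a² + b² = 80, so c = 4√5.
e = c/a = 4√5/2√2 = √10.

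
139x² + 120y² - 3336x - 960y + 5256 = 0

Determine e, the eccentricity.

e = √2641/139

Collect terms: 139(x² - 24x) + 120(y² - 8y) = -5256
Completing the square gives 139(x - 12)² + 120(y - 4)² = -5256 + 20016 + 1920 = 16680.
Divide by 16680: (x - 12)²/120 + (y - 4)²/139 = 1
Ellipse, center (12, 4), major axis vertical; a² = 139, b² = 120.
c² = a² - b² = 19, so c = √19.
e = c/a = √19/√139 = √2641/139.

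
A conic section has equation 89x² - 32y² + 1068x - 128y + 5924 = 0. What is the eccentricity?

89(x² + 12x) -32(y² + 4y) = -5924
Completing the square gives 89(x + 6)² -32(y + 2)² = -5924 + 3204 - 128 = -2848.
Dividing both sides by -2848: (y + 2)²/89 - (x + 6)²/32 = 1
Hyperbola, center (-6, -2), transverse axis vertical; a² = 89, b² = 32.
c² = a² + b² = 121, so c = 11.
e = c/a = 11/√89 = 11√89/89.

e = 11√89/89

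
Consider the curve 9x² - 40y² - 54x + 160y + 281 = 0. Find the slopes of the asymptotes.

Collect terms: 9(x² - 6x) -40(y² - 4y) = -281
9(x - 3)² -40(y - 2)² = -281 + 81 - 160 = -360
Divide through by -360 to get (y - 2)²/9 - (x - 3)²/40 = 1.
Hyperbola, center (3, 2), transverse axis vertical; a² = 9, b² = 40.
For a vertical hyperbola the asymptotes have slope ±a/b.
Here that is ±3/2√10 = ±3√10/20.

3√10/20 and -3√10/20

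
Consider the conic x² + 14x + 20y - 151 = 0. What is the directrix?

Only x is squared. Complete the square in x: (x + 7)² = -20(y - 10).
Vertex (-7, 10); 4p = -20 so p = -5. Opens down.
Directrix is the horizontal line y = k − p = 10 − (-5) = 15.

y = 15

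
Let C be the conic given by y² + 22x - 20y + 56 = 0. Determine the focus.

(-7/2, 10)

Only y is squared. Complete the square in y: (y - 10)² = -22(x - 2).
Vertex (2, 10); 4p = -22 so p = -11/2. Opens left.
Focus is p units from the vertex along the axis: (h + p, k).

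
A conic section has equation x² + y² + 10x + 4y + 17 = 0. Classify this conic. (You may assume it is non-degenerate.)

circle

No xy term. Coefficients of x² and y² are A = 1, C = 1.
A = C (same sign) ⇒ circle.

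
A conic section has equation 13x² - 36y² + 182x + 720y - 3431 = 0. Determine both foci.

Group: 13(x² + 14x) -36(y² - 20y) = 3431
Complete the square: 13(x + 7)² -36(y - 10)² = 3431 + 637 - 3600 = 468
Divide by 468: (x + 7)²/36 - (y - 10)²/13 = 1
Hyperbola, center (-7, 10), transverse axis horizontal; a² = 36, b² = 13.
c² = a² + b² = 36 + 13 = 49, so c = 7.
Foci lie on the horizontal axis through the center: (h ± c, k).

(-14, 10) and (0, 10)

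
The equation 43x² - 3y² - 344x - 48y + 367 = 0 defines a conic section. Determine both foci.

(4 - √46, -8) and (4 + √46, -8)

Group the x- and y-terms: 43(x² - 8x) -3(y² + 16y) = -367
Complete the square in x and y: 43(x - 4)² -3(y + 8)² = -367 + 688 - 192 = 129
Dividing both sides by 129: (x - 4)²/3 - (y + 8)²/43 = 1
Hyperbola, center (4, -8), transverse axis horizontal; a² = 3, b² = 43.
c² = a² + b² = 3 + 43 = 46, so c = √46.
Foci lie on the horizontal axis through the center: (h ± c, k).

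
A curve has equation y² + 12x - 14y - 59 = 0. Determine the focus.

Only y is squared. Complete the square in y: (y - 7)² = -12(x - 9).
Vertex (9, 7); 4p = -12 so p = -3. Opens left.
Focus is p units from the vertex along the axis: (h + p, k).

(6, 7)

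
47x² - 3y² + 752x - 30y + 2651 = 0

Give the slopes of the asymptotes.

47(x² + 16x) -3(y² + 10y) = -2651
47(x + 8)² -3(y + 5)² = -2651 + 3008 - 75 = 282
Divide through by 282 to get (x + 8)²/6 - (y + 5)²/94 = 1.
Hyperbola, center (-8, -5), transverse axis horizontal; a² = 6, b² = 94.
For a horizontal hyperbola the asymptotes have slope ±b/a.
Here that is ±√94/√6 = ±√141/3.

√141/3 and -√141/3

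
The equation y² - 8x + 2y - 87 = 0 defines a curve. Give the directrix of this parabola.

x = -13

Only y is squared. Complete the square in y: (y + 1)² = 8(x + 11).
Vertex (-11, -1); 4p = 8 so p = 2. Opens right.
Directrix is the vertical line x = h − p = -11 − (2) = -13.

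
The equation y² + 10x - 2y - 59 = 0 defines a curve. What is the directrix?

x = 17/2

Only y is squared. Complete the square in y: (y - 1)² = -10(x - 6).
Vertex (6, 1); 4p = -10 so p = -5/2. Opens left.
Directrix is the vertical line x = h − p = 6 − (-5/2) = 17/2.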